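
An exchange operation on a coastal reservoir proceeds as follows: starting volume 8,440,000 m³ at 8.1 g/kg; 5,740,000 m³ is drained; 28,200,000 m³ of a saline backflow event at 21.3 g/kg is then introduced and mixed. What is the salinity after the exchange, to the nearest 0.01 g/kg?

Remaining after removal: 2,700,000 m³ at 8.1 g/kg (salt = 21,870,000)
After addition: salt = 21,870,000 + 28,200,000×21.3 = 622,530,000; volume = 30,900,000 m³
S = 622,530,000 / 30,900,000 = 20.1466 g/kg

20.15 g/kg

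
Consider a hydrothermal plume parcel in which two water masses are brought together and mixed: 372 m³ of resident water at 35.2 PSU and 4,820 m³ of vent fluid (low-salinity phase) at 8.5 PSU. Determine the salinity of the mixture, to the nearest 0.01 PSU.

By conservation of dissolved salt,
salt = 372×35.2 + 4,820×8.5 = 13,094.4 + 40,970 = 54,064.4
volume = 372 + 4,820 = 5,192 m³
S = 54,064.4 / 5,192 = 10.413 PSU

10.41 PSU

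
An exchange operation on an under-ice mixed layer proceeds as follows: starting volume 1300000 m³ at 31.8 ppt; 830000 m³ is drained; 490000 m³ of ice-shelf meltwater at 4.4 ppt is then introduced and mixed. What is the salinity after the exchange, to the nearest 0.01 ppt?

Remaining after removal: 470,000 m³ at 31.8 ppt (salt = 14,946,000)
After addition: salt = 14,946,000 + 490,000×4.4 = 17,102,000; volume = 960,000 m³
S = 17,102,000 / 960,000 = 17.8146 ppt

17.81 ppt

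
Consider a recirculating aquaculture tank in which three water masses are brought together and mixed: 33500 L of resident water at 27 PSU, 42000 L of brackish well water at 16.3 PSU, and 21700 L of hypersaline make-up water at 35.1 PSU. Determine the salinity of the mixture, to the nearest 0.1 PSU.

24.2 PSU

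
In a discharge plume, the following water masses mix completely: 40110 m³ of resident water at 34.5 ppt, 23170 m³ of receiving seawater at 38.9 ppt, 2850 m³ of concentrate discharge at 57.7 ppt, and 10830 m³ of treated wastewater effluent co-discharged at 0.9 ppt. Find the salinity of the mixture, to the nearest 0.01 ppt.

31.96 ppt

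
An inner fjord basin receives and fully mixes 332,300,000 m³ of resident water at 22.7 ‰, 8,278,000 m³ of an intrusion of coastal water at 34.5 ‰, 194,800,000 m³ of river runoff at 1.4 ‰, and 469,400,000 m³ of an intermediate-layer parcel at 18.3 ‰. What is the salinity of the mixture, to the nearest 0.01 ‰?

Salt balance:
salt = 332,300,000×22.7 + 8,278,000×34.5 + 194,800,000×1.4 + 469,400,000×18.3 = 7,543,210,000 + 285,591,000 + 272,720,000 + 8,590,020,000 = 16,691,541,000
volume = 332,300,000 + 8,278,000 + 194,800,000 + 469,400,000 = 1,004,778,000 m³
S = 16,691,541,000 / 1,004,778,000 = 16.6122 ‰

16.61 ‰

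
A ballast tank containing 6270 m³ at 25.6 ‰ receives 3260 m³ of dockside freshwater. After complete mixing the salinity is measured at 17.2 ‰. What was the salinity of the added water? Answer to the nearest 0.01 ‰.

Salt balance: 6,270×25.6 + 3,260×S = 9,530×17.2
160,512 + 3,260·S = 163,916
S = (163,916 − 160,512) / 3,260 = 1.0442 ‰

1.04 ‰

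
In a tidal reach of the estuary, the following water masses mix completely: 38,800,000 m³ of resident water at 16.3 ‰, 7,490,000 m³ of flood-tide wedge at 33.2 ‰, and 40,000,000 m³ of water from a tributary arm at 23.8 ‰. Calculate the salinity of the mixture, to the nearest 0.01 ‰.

21.24 ‰

Salt balance:
salt = 38,800,000×16.3 + 7,490,000×33.2 + 40,000,000×23.8 = 632,440,000 + 248,668,000 + 952,000,000 = 1,833,108,000
volume = 38,800,000 + 7,490,000 + 40,000,000 = 86,290,000 m³
S = 1,833,108,000 / 86,290,000 = 21.2436 ‰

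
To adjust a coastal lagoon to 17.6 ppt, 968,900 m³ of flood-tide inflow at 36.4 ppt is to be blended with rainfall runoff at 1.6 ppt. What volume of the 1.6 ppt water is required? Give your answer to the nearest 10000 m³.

Salt balance: 968,900×36.4 + V×1.6 = (968,900+V)×17.6
35,267,960 + 1.6V = 17,052,640 + 17.6V
18,215,320 = 16V
V = 1,138,457.5 m³

1140000 m³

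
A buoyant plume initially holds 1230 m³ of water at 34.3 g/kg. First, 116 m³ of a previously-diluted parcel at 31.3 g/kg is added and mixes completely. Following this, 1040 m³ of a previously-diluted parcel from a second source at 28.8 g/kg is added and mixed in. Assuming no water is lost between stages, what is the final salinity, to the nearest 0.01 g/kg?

31.76 g/kg

Mass of salt is conserved:
Initial salt = 1,230×34.3 = 42,189
After stage 1: salt = 42,189 + 116×31.3 = 45,819.8; volume = 1,346 m³; S = 34.041 g/kg
After stage 2: salt = 45,819.8 + 1,040×28.8 = 75,771.8; volume = 2,386 m³
S = 75,771.8 / 2,386 = 31.7568 g/kg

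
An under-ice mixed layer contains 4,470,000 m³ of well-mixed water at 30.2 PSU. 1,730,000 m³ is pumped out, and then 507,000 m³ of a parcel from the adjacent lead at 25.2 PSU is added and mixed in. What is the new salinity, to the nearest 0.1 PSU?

29.4 PSU

Remaining after removal: 2,740,000 m³ at 30.2 PSU (salt = 82,748,000)
After addition: salt = 82,748,000 + 507,000×25.2 = 95,524,400; volume = 3,247,000 m³
S = 95,524,400 / 3,247,000 = 29.4193 PSU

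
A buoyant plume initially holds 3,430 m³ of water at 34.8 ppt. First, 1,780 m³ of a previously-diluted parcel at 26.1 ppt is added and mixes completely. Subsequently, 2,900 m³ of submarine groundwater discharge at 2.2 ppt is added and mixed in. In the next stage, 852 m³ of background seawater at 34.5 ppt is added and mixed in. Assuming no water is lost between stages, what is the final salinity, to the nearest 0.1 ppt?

Mass of salt is conserved:
Initial salt = 3,430×34.8 = 119,364
After stage 1: salt = 119,364 + 1,780×26.1 = 165,822; volume = 5,210 m³; S = 31.828 ppt
After stage 2: salt = 165,822 + 2,900×2.2 = 172,202; volume = 8,110 m³; S = 21.233 ppt
After stage 3: salt = 172,202 + 852×34.5 = 201,596; volume = 8,962 m³
S = 201,596 / 8,962 = 22.4945 ppt

22.5 ppt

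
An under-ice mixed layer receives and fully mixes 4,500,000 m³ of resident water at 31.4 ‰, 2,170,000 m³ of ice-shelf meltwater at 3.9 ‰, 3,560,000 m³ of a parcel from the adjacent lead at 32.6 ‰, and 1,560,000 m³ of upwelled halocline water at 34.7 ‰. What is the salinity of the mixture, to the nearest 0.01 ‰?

27.14 ‰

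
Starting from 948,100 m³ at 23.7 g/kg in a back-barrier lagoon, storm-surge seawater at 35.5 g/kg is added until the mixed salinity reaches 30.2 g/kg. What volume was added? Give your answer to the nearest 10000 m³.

Salt balance: 948,100×23.7 + V×35.5 = (948,100+V)×30.2
22,469,970 + 35.5V = 28,632,620 + 30.2V
6,162,650 = 5.3V
V = 1,162,764.15 m³

1160000 m³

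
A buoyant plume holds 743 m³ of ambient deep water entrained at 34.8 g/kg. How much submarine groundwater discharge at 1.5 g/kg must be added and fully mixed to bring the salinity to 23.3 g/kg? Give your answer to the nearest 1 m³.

392 m³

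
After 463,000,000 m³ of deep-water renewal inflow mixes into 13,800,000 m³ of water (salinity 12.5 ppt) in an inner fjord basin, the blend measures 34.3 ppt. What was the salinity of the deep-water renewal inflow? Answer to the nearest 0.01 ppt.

34.95 ppt

Salt balance: 13,800,000×12.5 + 463,000,000×S = 476,800,000×34.3
172,500,000 + 463,000,000·S = 16,354,240,000
S = (16,354,240,000 − 172,500,000) / 463,000,000 = 34.9498 ppt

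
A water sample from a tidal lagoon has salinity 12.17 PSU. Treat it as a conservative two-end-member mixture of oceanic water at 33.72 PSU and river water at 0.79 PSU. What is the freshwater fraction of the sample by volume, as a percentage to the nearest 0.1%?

Let f be the freshwater fraction. Salt balance per unit volume:
f×0.79 + (1−f)×33.72 = 12.17
f = (33.72 − 12.17) / (33.72 − 0.79) = 21.55/32.93 = 0.6544

65.4%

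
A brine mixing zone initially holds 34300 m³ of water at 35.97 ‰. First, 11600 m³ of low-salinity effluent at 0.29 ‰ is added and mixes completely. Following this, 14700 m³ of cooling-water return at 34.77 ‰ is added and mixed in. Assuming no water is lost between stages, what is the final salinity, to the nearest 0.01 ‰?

By conservation of dissolved salt,
Initial salt = 34,300×35.97 = 1,233,771
After stage 1: salt = 1,233,771 + 11,600×0.29 = 1,237,135; volume = 45,900 m³; S = 26.953 ‰
After stage 2: salt = 1,237,135 + 14,700×34.77 = 1,748,254; volume = 60,600 m³
S = 1,748,254 / 60,600 = 28.8491 ‰

28.85 ‰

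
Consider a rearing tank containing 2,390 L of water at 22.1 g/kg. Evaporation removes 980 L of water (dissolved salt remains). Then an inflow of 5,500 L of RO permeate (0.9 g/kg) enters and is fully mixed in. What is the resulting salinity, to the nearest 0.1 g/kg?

8.4 g/kg

After evaporation: salt = 2,390×22.1 = 52,819; volume = 2,390 − 980 = 1,410 L
After mixing: salt = 52,819 + 5,500×0.9 = 57,769; volume = 1,410 + 5,500 = 6,910 L
S = 57,769 / 6,910 = 8.3602 g/kg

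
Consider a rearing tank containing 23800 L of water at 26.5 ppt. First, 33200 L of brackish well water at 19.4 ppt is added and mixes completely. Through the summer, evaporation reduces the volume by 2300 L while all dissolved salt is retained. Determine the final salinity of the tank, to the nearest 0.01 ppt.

After mixing: salt = 23,800×26.5 + 33,200×19.4 = 1,274,780; volume = 57,000 L
After evaporation: salt unchanged = 1,274,780; volume = 57,000 − 2,300 = 54,700 L
S = 1,274,780 / 54,700 = 23.3049 ppt

23.30 ppt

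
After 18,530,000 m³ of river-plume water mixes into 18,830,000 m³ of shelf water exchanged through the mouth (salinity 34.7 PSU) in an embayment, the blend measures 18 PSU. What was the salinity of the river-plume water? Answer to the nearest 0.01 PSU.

1.03 PSU

Salt balance: 18,830,000×34.7 + 18,530,000×S = 37,360,000×18
653,401,000 + 18,530,000·S = 672,480,000
S = (672,480,000 − 653,401,000) / 18,530,000 = 1.0296 PSU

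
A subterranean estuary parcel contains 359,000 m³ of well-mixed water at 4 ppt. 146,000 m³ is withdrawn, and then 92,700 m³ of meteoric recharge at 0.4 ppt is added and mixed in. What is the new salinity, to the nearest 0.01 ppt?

Remaining after removal: 213,000 m³ at 4 ppt (salt = 852,000)
After addition: salt = 852,000 + 92,700×0.4 = 889,080; volume = 305,700 m³
S = 889,080 / 305,700 = 2.9083 ppt

2.91 ppt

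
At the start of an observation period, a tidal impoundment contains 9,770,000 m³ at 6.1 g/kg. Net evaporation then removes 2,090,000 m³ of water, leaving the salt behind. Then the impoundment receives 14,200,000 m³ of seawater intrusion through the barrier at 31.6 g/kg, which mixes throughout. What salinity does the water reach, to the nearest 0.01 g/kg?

23.23 g/kg

After evaporation: salt = 9,770,000×6.1 = 59,597,000; volume = 9,770,000 − 2,090,000 = 7,680,000 m³
After mixing: salt = 59,597,000 + 14,200,000×31.6 = 508,317,000; volume = 7,680,000 + 14,200,000 = 21,880,000 m³
S = 508,317,000 / 21,880,000 = 23.232 g/kg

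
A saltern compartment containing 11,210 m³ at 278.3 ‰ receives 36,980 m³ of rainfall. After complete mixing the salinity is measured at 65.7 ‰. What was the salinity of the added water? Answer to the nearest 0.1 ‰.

1.3 ‰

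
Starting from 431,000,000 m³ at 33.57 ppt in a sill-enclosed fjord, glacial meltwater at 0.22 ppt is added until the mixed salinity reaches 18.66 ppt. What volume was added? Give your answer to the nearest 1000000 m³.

348000000 m³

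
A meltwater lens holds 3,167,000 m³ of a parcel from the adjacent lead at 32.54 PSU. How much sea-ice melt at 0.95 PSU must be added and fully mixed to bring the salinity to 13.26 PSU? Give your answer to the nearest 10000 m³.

4960000 m³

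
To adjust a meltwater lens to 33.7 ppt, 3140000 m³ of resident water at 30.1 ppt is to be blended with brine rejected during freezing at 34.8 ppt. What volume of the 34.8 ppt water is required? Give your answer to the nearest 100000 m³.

Salt balance: 3,140,000×30.1 + V×34.8 = (3,140,000+V)×33.7
94,514,000 + 34.8V = 105,818,000 + 33.7V
11,304,000 = 1.1V
V = 10,276,363.64 m³

10300000 m³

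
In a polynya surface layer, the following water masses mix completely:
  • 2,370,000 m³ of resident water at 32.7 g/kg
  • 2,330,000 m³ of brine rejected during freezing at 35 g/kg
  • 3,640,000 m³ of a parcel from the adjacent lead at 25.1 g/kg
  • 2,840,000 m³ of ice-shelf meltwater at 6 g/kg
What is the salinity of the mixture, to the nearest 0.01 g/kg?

Total salt / total volume:
salt = 2,370,000×32.7 + 2,330,000×35 + 3,640,000×25.1 + 2,840,000×6 = 77,499,000 + 81,550,000 + 91,364,000 + 17,040,000 = 267,453,000
volume = 2,370,000 + 2,330,000 + 3,640,000 + 2,840,000 = 11,180,000 m³
S = 267,453,000 / 11,180,000 = 23.9225 g/kg

23.92 g/kg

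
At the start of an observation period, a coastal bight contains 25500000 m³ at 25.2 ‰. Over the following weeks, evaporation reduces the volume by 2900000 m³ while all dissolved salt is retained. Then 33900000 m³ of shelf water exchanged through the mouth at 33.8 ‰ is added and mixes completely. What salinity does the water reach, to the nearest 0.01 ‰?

31.65 ‰

After evaporation: salt = 25,500,000×25.2 = 642,600,000; volume = 25,500,000 − 2,900,000 = 22,600,000 m³
After mixing: salt = 642,600,000 + 33,900,000×33.8 = 1,788,420,000; volume = 22,600,000 + 33,900,000 = 56,500,000 m³
S = 1,788,420,000 / 56,500,000 = 31.6535 ‰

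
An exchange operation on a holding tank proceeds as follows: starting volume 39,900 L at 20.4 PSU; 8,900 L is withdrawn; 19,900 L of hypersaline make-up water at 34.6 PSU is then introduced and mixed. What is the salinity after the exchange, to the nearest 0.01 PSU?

Remaining after removal: 31,000 L at 20.4 PSU (salt = 632,400)
After addition: salt = 632,400 + 19,900×34.6 = 1,320,940; volume = 50,900 L
S = 1,320,940 / 50,900 = 25.9517 PSU

25.95 PSU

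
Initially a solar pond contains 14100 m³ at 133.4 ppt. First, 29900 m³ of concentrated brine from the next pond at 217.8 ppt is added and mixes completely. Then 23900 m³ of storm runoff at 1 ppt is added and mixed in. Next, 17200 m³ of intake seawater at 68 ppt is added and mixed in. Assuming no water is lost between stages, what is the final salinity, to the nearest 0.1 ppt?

112.7 ppt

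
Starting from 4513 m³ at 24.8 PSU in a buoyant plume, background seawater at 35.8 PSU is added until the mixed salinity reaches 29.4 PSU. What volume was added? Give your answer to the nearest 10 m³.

3240 m³

Salt balance: 4,513×24.8 + V×35.8 = (4,513+V)×29.4
111,922.4 + 35.8V = 132,682.2 + 29.4V
20,759.8 = 6.4V
V = 3,243.72 m³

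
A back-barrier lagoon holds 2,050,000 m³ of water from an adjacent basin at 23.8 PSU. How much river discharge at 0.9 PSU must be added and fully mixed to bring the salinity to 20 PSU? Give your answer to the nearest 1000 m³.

408000 m³

Salt balance: 2,050,000×23.8 + V×0.9 = (2,050,000+V)×20
48,790,000 + 0.9V = 41,000,000 + 20V
7,790,000 = 19.1V
V = 407,853.4 m³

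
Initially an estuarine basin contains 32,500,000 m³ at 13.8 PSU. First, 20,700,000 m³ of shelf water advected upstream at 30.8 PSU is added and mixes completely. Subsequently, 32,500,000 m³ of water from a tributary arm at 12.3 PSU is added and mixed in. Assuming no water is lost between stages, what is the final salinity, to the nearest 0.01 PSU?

17.34 PSU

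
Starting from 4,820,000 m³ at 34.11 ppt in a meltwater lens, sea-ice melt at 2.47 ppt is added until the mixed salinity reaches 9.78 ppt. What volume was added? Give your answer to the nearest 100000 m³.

Salt balance: 4,820,000×34.11 + V×2.47 = (4,820,000+V)×9.78
164,410,200 + 2.47V = 47,139,600 + 9.78V
117,270,600 = 7.31V
V = 16,042,489.74 m³

16000000 m³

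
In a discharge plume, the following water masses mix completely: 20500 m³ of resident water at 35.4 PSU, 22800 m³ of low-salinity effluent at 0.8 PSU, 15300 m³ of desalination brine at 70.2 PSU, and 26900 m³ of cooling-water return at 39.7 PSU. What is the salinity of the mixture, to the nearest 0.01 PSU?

By conservation of dissolved salt,
salt = 20,500×35.4 + 22,800×0.8 + 15,300×70.2 + 26,900×39.7 = 725,700 + 18,240 + 1,074,060 + 1,067,930 = 2,885,930
volume = 20,500 + 22,800 + 15,300 + 26,900 = 85,500 m³
S = 2,885,930 / 85,500 = 33.7536 PSU

33.75 PSU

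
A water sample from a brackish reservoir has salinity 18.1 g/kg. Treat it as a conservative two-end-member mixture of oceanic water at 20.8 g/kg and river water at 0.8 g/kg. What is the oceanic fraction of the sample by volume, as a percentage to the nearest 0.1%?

86.5%

Let g be the oceanic fraction. Salt balance per unit volume:
g×20.8 + (1−g)×0.8 = 18.1
g = (18.1 − 0.8) / (20.8 − 0.8) = 17.3/20 = 0.865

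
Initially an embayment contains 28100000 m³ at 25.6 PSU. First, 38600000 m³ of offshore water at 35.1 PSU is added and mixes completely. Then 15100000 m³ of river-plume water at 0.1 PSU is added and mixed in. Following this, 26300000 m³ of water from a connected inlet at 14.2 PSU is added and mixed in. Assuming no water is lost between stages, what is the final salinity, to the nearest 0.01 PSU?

Total salt / total volume:
Initial salt = 28,100,000×25.6 = 719,360,000
After stage 1: salt = 719,360,000 + 38,600,000×35.1 = 2,074,220,000; volume = 66,700,000 m³; S = 31.098 PSU
After stage 2: salt = 2,074,220,000 + 15,100,000×0.1 = 2,075,730,000; volume = 81,800,000 m³; S = 25.376 PSU
After stage 3: salt = 2,075,730,000 + 26,300,000×14.2 = 2,449,190,000; volume = 108,100,000 m³
S = 2,449,190,000 / 108,100,000 = 22.6567 PSU

22.66 PSU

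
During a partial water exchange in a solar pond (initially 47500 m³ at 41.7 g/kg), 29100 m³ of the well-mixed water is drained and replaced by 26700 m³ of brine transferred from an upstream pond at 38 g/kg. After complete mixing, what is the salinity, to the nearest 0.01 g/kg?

39.51 g/kg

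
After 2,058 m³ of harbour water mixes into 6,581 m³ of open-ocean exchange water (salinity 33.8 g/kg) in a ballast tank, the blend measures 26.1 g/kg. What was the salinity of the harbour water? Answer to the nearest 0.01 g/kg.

1.48 g/kg

Salt balance: 6,581×33.8 + 2,058×S = 8,639×26.1
222,437.8 + 2,058·S = 225,477.9
S = (225,477.9 − 222,437.8) / 2,058 = 1.4772 g/kg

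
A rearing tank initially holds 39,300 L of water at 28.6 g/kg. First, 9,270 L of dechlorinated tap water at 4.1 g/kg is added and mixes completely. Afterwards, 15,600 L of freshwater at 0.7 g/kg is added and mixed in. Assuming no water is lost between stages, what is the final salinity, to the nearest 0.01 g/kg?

18.28 g/kg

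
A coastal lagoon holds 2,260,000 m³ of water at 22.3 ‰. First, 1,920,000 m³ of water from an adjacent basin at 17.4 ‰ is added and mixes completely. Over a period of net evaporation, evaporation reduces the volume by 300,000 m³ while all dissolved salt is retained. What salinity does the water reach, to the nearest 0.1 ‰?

After mixing: salt = 2,260,000×22.3 + 1,920,000×17.4 = 83,806,000; volume = 4,180,000 m³
After evaporation: salt unchanged = 83,806,000; volume = 4,180,000 − 300,000 = 3,880,000 m³
S = 83,806,000 / 3,880,000 = 21.5995 ‰

21.6 ‰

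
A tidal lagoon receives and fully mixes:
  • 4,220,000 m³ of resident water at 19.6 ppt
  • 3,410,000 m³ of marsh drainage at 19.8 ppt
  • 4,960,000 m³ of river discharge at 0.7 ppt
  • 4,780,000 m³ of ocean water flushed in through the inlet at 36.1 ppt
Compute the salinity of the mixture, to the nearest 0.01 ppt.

18.78 ppt

Mass of salt is conserved:
salt = 4,220,000×19.6 + 3,410,000×19.8 + 4,960,000×0.7 + 4,780,000×36.1 = 82,712,000 + 67,518,000 + 3,472,000 + 172,558,000 = 326,260,000
volume = 4,220,000 + 3,410,000 + 4,960,000 + 4,780,000 = 17,370,000 m³
S = 326,260,000 / 17,370,000 = 18.783 ppt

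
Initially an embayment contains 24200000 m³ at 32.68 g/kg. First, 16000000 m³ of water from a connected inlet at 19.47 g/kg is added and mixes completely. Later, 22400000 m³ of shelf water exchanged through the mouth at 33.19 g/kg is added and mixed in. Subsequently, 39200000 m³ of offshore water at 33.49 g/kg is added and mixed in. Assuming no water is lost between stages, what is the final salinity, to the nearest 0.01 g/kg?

31.03 g/kg

Total salt / total volume:
Initial salt = 24,200,000×32.68 = 790,856,000
After stage 1: salt = 790,856,000 + 16,000,000×19.47 = 1,102,376,000; volume = 40,200,000 m³; S = 27.422 g/kg
After stage 2: salt = 1,102,376,000 + 22,400,000×33.19 = 1,845,832,000; volume = 62,600,000 m³; S = 29.486 g/kg
After stage 3: salt = 1,845,832,000 + 39,200,000×33.49 = 3,158,640,000; volume = 101,800,000 m³
S = 3,158,640,000 / 101,800,000 = 31.0279 g/kg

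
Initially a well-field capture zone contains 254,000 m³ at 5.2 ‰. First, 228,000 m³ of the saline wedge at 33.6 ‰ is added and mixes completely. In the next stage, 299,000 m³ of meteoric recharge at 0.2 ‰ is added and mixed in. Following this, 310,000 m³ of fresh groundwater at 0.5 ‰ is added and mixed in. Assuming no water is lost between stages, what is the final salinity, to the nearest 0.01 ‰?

Conserving salt mass:
Initial salt = 254,000×5.2 = 1,320,800
After stage 1: salt = 1,320,800 + 228,000×33.6 = 8,981,600; volume = 482,000 m³; S = 18.634 ‰
After stage 2: salt = 8,981,600 + 299,000×0.2 = 9,041,400; volume = 781,000 m³; S = 11.577 ‰
After stage 3: salt = 9,041,400 + 310,000×0.5 = 9,196,400; volume = 1,091,000 m³
S = 9,196,400 / 1,091,000 = 8.4293 ‰

8.43 ‰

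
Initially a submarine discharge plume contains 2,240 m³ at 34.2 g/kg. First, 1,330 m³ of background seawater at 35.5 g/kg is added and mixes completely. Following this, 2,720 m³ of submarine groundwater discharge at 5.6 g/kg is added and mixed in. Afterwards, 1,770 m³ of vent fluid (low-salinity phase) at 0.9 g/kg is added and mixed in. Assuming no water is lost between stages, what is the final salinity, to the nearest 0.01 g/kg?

17.45 g/kg

By conservation of dissolved salt,
Initial salt = 2,240×34.2 = 76,608
After stage 1: salt = 76,608 + 1,330×35.5 = 123,823; volume = 3,570 m³; S = 34.684 g/kg
After stage 2: salt = 123,823 + 2,720×5.6 = 139,055; volume = 6,290 m³; S = 22.107 g/kg
After stage 3: salt = 139,055 + 1,770×0.9 = 140,648; volume = 8,060 m³
S = 140,648 / 8,060 = 17.4501 g/kg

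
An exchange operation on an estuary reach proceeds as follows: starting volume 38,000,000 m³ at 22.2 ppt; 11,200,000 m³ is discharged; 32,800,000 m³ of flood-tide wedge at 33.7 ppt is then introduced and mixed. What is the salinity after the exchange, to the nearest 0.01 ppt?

28.53 ppt

Remaining after removal: 26,800,000 m³ at 22.2 ppt (salt = 594,960,000)
After addition: salt = 594,960,000 + 32,800,000×33.7 = 1,700,320,000; volume = 59,600,000 m³
S = 1,700,320,000 / 59,600,000 = 28.5289 ppt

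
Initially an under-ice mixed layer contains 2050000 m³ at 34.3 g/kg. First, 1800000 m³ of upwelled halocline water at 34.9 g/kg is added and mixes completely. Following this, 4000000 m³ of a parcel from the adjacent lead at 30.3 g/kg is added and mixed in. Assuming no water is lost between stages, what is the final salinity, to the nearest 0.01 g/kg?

32.40 g/kg

By conservation of dissolved salt,
Initial salt = 2,050,000×34.3 = 70,315,000
After stage 1: salt = 70,315,000 + 1,800,000×34.9 = 133,135,000; volume = 3,850,000 m³; S = 34.581 g/kg
After stage 2: salt = 133,135,000 + 4,000,000×30.3 = 254,335,000; volume = 7,850,000 m³
S = 254,335,000 / 7,850,000 = 32.3994 g/kg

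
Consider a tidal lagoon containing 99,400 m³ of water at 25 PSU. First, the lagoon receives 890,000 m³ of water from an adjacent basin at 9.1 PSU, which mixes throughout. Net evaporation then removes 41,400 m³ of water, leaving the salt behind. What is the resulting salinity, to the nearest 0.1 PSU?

11.2 PSU

After mixing: salt = 99,400×25 + 890,000×9.1 = 10,584,000; volume = 989,400 m³
After evaporation: salt unchanged = 10,584,000; volume = 989,400 − 41,400 = 948,000 m³
S = 10,584,000 / 948,000 = 11.1646 PSU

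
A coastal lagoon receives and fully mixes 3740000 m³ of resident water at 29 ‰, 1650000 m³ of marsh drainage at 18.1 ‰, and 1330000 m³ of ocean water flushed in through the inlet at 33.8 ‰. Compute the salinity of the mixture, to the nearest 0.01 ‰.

Salt balance:
salt = 3,740,000×29 + 1,650,000×18.1 + 1,330,000×33.8 = 108,460,000 + 29,865,000 + 44,954,000 = 183,279,000
volume = 3,740,000 + 1,650,000 + 1,330,000 = 6,720,000 m³
S = 183,279,000 / 6,720,000 = 27.2737 ‰

27.27 ‰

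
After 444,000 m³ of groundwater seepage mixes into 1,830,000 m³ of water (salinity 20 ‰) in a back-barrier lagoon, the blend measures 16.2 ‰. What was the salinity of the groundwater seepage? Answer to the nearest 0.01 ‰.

Salt balance: 1,830,000×20 + 444,000×S = 2,274,000×16.2
36,600,000 + 444,000·S = 36,838,800
S = (36,838,800 − 36,600,000) / 444,000 = 0.5378 ‰

0.54 ‰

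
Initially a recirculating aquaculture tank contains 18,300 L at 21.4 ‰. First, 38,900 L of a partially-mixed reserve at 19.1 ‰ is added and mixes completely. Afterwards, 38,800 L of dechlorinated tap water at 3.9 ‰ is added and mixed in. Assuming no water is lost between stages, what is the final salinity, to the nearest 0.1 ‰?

Total salt / total volume:
Initial salt = 18,300×21.4 = 391,620
After stage 1: salt = 391,620 + 38,900×19.1 = 1,134,610; volume = 57,200 L; S = 19.836 ‰
After stage 2: salt = 1,134,610 + 38,800×3.9 = 1,285,930; volume = 96,000 L
S = 1,285,930 / 96,000 = 13.3951 ‰

13.4 ‰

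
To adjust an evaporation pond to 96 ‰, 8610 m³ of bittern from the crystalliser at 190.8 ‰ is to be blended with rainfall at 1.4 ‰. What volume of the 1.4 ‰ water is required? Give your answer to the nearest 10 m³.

8630 m³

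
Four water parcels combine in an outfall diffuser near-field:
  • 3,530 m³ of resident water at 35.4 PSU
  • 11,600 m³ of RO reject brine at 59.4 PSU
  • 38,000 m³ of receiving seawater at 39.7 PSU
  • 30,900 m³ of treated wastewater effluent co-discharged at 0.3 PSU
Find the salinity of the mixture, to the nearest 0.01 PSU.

27.75 PSU

Weighted by volume,
salt = 3,530×35.4 + 11,600×59.4 + 38,000×39.7 + 30,900×0.3 = 124,962 + 689,040 + 1,508,600 + 9,270 = 2,331,872
volume = 3,530 + 11,600 + 38,000 + 30,900 = 84,030 m³
S = 2,331,872 / 84,030 = 27.7505 PSU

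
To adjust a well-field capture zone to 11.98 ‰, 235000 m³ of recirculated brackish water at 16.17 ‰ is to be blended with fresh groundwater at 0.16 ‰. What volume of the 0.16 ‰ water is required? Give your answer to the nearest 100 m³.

83300 m³

Salt balance: 235,000×16.17 + V×0.16 = (235,000+V)×11.98
3,799,950 + 0.16V = 2,815,300 + 11.98V
984,650 = 11.82V
V = 83,303.72 m³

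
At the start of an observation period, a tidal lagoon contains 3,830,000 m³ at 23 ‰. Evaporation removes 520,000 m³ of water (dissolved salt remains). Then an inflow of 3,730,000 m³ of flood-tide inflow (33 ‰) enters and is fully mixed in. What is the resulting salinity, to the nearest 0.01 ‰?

After evaporation: salt = 3,830,000×23 = 88,090,000; volume = 3,830,000 − 520,000 = 3,310,000 m³
After mixing: salt = 88,090,000 + 3,730,000×33 = 211,180,000; volume = 3,310,000 + 3,730,000 = 7,040,000 m³
S = 211,180,000 / 7,040,000 = 29.9972 ‰

30.00 ‰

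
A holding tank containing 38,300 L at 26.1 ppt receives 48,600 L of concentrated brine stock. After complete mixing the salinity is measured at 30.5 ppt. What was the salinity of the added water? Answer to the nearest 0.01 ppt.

33.97 ppt

Salt balance: 38,300×26.1 + 48,600×S = 86,900×30.5
999,630 + 48,600·S = 2,650,450
S = (2,650,450 − 999,630) / 48,600 = 33.9675 ppt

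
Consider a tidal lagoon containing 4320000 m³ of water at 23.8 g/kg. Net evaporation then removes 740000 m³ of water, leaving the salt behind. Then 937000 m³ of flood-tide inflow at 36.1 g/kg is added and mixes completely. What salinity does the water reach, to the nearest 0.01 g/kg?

30.25 g/kg

After evaporation: salt = 4,320,000×23.8 = 102,816,000; volume = 4,320,000 − 740,000 = 3,580,000 m³
After mixing: salt = 102,816,000 + 937,000×36.1 = 136,641,700; volume = 3,580,000 + 937,000 = 4,517,000 m³
S = 136,641,700 / 4,517,000 = 30.2505 g/kg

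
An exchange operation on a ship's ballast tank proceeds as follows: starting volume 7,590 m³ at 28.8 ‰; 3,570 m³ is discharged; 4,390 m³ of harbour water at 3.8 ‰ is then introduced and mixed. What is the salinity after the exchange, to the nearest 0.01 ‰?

Remaining after removal: 4,020 m³ at 28.8 ‰ (salt = 115,776)
After addition: salt = 115,776 + 4,390×3.8 = 132,458; volume = 8,410 m³
S = 132,458 / 8,410 = 15.7501 ‰

15.75 ‰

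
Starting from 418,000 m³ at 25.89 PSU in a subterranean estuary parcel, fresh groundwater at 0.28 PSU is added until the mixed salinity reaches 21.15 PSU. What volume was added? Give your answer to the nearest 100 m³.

94900 m³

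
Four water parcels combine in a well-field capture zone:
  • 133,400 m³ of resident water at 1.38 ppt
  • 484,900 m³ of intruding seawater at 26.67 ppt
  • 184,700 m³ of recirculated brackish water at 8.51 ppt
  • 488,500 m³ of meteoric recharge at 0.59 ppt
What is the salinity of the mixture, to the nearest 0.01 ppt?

Conserving salt mass:
salt = 133,400×1.38 + 484,900×26.67 + 184,700×8.51 + 488,500×0.59 = 184,092 + 12,932,283 + 1,571,797 + 288,215 = 14,976,387
volume = 133,400 + 484,900 + 184,700 + 488,500 = 1,291,500 m³
S = 14,976,387 / 1,291,500 = 11.5961 ppt

11.60 ppt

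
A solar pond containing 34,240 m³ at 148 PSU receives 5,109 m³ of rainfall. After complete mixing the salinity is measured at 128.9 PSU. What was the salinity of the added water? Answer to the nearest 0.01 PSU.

0.89 PSU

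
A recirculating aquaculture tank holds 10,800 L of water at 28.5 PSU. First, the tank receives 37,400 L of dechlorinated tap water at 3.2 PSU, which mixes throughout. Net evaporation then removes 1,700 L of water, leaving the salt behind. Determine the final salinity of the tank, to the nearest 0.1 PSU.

After mixing: salt = 10,800×28.5 + 37,400×3.2 = 427,480; volume = 48,200 L
After evaporation: salt unchanged = 427,480; volume = 48,200 − 1,700 = 46,500 L
S = 427,480 / 46,500 = 9.1931 PSU

9.2 PSU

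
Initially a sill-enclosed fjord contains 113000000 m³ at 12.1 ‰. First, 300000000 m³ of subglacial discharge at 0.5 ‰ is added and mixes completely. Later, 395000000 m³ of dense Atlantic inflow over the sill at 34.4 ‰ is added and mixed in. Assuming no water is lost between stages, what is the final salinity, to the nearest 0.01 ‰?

Conserving salt mass:
Initial salt = 113,000,000×12.1 = 1,367,300,000
After stage 1: salt = 1,367,300,000 + 300,000,000×0.5 = 1,517,300,000; volume = 413,000,000 m³; S = 3.674 ‰
After stage 2: salt = 1,517,300,000 + 395,000,000×34.4 = 15,105,300,000; volume = 808,000,000 m³
S = 15,105,300,000 / 808,000,000 = 18.6947 ‰

18.69 ‰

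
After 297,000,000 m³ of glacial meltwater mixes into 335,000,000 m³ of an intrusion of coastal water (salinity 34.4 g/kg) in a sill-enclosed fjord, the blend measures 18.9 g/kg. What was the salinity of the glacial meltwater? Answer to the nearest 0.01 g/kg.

1.42 g/kg

Salt balance: 335,000,000×34.4 + 297,000,000×S = 632,000,000×18.9
11,524,000,000 + 297,000,000·S = 11,944,800,000
S = (11,944,800,000 − 11,524,000,000) / 297,000,000 = 1.4168 g/kg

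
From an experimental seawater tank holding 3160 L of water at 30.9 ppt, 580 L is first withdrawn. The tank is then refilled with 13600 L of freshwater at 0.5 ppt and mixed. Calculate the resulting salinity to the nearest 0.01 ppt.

Remaining after removal: 2,580 L at 30.9 ppt (salt = 79,722)
After addition: salt = 79,722 + 13,600×0.5 = 86,522; volume = 16,180 L
S = 86,522 / 16,180 = 5.3475 ppt

5.35 ppt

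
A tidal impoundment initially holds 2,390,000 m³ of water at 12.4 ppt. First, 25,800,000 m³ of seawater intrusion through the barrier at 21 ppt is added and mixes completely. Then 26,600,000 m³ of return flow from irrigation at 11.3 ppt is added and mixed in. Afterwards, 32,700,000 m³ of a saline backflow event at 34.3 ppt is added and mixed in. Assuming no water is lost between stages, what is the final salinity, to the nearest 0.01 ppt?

Mass of salt is conserved:
Initial salt = 2,390,000×12.4 = 29,636,000
After stage 1: salt = 29,636,000 + 25,800,000×21 = 571,436,000; volume = 28,190,000 m³; S = 20.271 ppt
After stage 2: salt = 571,436,000 + 26,600,000×11.3 = 872,016,000; volume = 54,790,000 m³; S = 15.916 ppt
After stage 3: salt = 872,016,000 + 32,700,000×34.3 = 1,993,626,000; volume = 87,490,000 m³
S = 1,993,626,000 / 87,490,000 = 22.7869 ppt

22.79 ppt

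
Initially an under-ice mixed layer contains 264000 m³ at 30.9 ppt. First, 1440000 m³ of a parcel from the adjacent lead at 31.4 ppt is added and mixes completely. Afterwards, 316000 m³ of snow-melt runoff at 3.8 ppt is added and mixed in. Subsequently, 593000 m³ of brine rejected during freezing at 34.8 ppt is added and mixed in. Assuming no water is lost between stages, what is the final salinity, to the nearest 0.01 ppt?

Conserving salt mass:
Initial salt = 264,000×30.9 = 8,157,600
After stage 1: salt = 8,157,600 + 1,440,000×31.4 = 53,373,600; volume = 1,704,000 m³; S = 31.323 ppt
After stage 2: salt = 53,373,600 + 316,000×3.8 = 54,574,400; volume = 2,020,000 m³; S = 27.017 ppt
After stage 3: salt = 54,574,400 + 593,000×34.8 = 75,210,800; volume = 2,613,000 m³
S = 75,210,800 / 2,613,000 = 28.7833 ppt

28.78 ppt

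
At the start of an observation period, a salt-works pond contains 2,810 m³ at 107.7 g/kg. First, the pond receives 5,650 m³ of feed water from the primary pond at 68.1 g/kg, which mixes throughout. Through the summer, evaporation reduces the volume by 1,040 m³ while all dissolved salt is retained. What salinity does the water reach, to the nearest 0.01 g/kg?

92.64 g/kg

After mixing: salt = 2,810×107.7 + 5,650×68.1 = 687,402; volume = 8,460 m³
After evaporation: salt unchanged = 687,402; volume = 8,460 − 1,040 = 7,420 m³
S = 687,402 / 7,420 = 92.6418 g/kg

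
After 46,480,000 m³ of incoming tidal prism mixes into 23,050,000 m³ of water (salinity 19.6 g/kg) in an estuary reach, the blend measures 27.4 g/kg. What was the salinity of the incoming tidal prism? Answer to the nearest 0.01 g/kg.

31.27 g/kg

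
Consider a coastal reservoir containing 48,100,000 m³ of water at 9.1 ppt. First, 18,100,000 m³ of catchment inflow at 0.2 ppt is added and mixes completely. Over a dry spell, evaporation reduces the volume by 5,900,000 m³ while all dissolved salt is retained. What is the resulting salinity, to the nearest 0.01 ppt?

7.32 ppt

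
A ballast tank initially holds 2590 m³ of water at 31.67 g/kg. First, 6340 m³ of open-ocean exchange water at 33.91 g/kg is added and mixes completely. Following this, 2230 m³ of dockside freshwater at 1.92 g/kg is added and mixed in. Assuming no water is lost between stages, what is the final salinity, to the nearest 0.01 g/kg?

Mass of salt is conserved:
Initial salt = 2,590×31.67 = 82,025.3
After stage 1: salt = 82,025.3 + 6,340×33.91 = 297,014.7; volume = 8,930 m³; S = 33.26 g/kg
After stage 2: salt = 297,014.7 + 2,230×1.92 = 301,296.3; volume = 11,160 m³
S = 301,296.3 / 11,160 = 26.9979 g/kg

27.00 g/kg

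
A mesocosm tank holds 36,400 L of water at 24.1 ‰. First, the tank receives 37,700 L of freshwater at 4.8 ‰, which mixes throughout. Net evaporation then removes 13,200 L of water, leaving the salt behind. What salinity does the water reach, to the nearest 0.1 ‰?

17.4 ‰

After mixing: salt = 36,400×24.1 + 37,700×4.8 = 1,058,200; volume = 74,100 L
After evaporation: salt unchanged = 1,058,200; volume = 74,100 − 13,200 = 60,900 L
S = 1,058,200 / 60,900 = 17.376 ‰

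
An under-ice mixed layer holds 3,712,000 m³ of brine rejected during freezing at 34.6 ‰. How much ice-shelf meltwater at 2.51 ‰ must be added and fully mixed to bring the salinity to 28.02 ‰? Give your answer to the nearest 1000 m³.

Salt balance: 3,712,000×34.6 + V×2.51 = (3,712,000+V)×28.02
128,435,200 + 2.51V = 104,010,240 + 28.02V
24,424,960 = 25.51V
V = 957,466.09 m³

957000 m³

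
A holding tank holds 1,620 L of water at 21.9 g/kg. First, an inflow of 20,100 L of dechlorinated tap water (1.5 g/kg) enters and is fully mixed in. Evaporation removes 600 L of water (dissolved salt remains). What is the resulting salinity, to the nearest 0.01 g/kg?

After mixing: salt = 1,620×21.9 + 20,100×1.5 = 65,628; volume = 21,720 L
After evaporation: salt unchanged = 65,628; volume = 21,720 − 600 = 21,120 L
S = 65,628 / 21,120 = 3.1074 g/kg

3.11 g/kg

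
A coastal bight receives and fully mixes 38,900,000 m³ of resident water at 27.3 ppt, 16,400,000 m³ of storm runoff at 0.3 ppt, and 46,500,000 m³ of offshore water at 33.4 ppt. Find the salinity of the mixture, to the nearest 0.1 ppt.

25.7 ppt

By conservation of dissolved salt,
salt = 38,900,000×27.3 + 16,400,000×0.3 + 46,500,000×33.4 = 1,061,970,000 + 4,920,000 + 1,553,100,000 = 2,619,990,000
volume = 38,900,000 + 16,400,000 + 46,500,000 = 101,800,000 m³
S = 2,619,990,000 / 101,800,000 = 25.737 ppt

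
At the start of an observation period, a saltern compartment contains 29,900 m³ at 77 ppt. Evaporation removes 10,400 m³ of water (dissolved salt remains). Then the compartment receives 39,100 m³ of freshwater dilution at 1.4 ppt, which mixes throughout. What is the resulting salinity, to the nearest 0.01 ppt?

After evaporation: salt = 29,900×77 = 2,302,300; volume = 29,900 − 10,400 = 19,500 m³
After mixing: salt = 2,302,300 + 39,100×1.4 = 2,357,040; volume = 19,500 + 39,100 = 58,600 m³
S = 2,357,040 / 58,600 = 40.2225 ppt

40.22 ppt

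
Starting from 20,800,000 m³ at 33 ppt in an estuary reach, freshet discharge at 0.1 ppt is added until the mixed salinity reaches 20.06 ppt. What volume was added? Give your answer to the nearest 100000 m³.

13500000 m³

Salt balance: 20,800,000×33 + V×0.1 = (20,800,000+V)×20.06
686,400,000 + 0.1V = 417,248,000 + 20.06V
269,152,000 = 19.96V
V = 13,484,569.14 m³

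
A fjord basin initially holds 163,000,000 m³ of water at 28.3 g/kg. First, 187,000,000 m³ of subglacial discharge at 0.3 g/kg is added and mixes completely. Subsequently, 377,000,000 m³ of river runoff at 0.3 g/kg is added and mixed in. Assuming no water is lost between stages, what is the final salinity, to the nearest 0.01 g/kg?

6.58 g/kg

By conservation of dissolved salt,
Initial salt = 163,000,000×28.3 = 4,612,900,000
After stage 1: salt = 4,612,900,000 + 187,000,000×0.3 = 4,669,000,000; volume = 350,000,000 m³; S = 13.34 g/kg
After stage 2: salt = 4,669,000,000 + 377,000,000×0.3 = 4,782,100,000; volume = 727,000,000 m³
S = 4,782,100,000 / 727,000,000 = 6.5779 g/kg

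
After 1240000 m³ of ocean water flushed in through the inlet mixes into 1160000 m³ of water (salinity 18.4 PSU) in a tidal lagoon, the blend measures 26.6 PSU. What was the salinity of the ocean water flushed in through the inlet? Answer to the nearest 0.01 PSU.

Salt balance: 1,160,000×18.4 + 1,240,000×S = 2,400,000×26.6
21,344,000 + 1,240,000·S = 63,840,000
S = (63,840,000 − 21,344,000) / 1,240,000 = 34.271 PSU

34.27 PSU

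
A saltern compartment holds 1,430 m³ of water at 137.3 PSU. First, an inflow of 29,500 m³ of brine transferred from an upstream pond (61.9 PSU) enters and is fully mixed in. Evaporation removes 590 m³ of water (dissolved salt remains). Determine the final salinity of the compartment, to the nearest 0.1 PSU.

66.7 PSU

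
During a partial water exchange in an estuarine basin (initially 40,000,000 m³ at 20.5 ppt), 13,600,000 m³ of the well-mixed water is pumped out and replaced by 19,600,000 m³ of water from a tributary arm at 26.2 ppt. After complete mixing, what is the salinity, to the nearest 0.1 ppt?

22.9 ppt

Remaining after removal: 26,400,000 m³ at 20.5 ppt (salt = 541,200,000)
After addition: salt = 541,200,000 + 19,600,000×26.2 = 1,054,720,000; volume = 46,000,000 m³
S = 1,054,720,000 / 46,000,000 = 22.9287 ppt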